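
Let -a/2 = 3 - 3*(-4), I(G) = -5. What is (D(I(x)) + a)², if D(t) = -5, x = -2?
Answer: 1225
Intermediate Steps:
a = -30 (a = -2*(3 - 3*(-4)) = -2*(3 + 12) = -2*15 = -30)
(D(I(x)) + a)² = (-5 - 30)² = (-35)² = 1225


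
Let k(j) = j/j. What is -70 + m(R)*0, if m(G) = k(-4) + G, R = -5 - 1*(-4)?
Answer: -70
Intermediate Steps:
k(j) = 1
R = -1 (R = -5 + 4 = -1)
m(G) = 1 + G
-70 + m(R)*0 = -70 + (1 - 1)*0 = -70 + 0*0 = -70 + 0 = -70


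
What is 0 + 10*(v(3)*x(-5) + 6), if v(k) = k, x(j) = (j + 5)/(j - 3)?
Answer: 60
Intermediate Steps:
x(j) = (5 + j)/(-3 + j)
0 + 10*(v(3)*x(-5) + 6) = 0 + 10*(3*((5 - 5)/(-3 - 5)) + 6) = 0 + 10*(3*(0/(-8)) + 6) = 0 + 10*(3*(-⅛*0) + 6) = 0 + 10*(3*0 + 6) = 0 + 10*(0 + 6) = 0 + 10*6 = 0 + 60 = 60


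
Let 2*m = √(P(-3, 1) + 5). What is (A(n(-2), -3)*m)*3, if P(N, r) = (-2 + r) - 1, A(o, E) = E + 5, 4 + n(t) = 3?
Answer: 3*√3 ≈ 5.1962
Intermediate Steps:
n(t) = -1 (n(t) = -4 + 3 = -1)
A(o, E) = 5 + E
P(N, r) = -3 + r
m = √3/2 (m = √((-3 + 1) + 5)/2 = √(-2 + 5)/2 = √3/2 ≈ 0.86602)
(A(n(-2), -3)*m)*3 = ((5 - 3)*(√3/2))*3 = (2*(√3/2))*3 = √3*3 = 3*√3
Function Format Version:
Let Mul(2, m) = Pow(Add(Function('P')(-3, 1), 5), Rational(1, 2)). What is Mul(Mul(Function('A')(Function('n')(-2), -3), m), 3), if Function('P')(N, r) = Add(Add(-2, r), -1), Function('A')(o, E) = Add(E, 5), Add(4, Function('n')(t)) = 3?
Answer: Mul(3, Pow(3, Rational(1, 2))) ≈ 5.1962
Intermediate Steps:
Function('n')(t) = -1 (Function('n')(t) = Add(-4, 3) = -1)
Function('A')(o, E) = Add(5, E)
Function('P')(N, r) = Add(-3, r)
m = Mul(Rational(1, 2), Pow(3, Rational(1, 2))) (m = Mul(Rational(1, 2), Pow(Add(Add(-3, 1), 5), Rational(1, 2))) = Mul(Rational(1, 2), Pow(Add(-2, 5), Rational(1, 2))) = Mul(Rational(1, 2), Pow(3, Rational(1, 2))) ≈ 0.86602)
Mul(Mul(Function('A')(Function('n')(-2), -3), m), 3) = Mul(Mul(Add(5, -3), Mul(Rational(1, 2), Pow(3, Rational(1, 2)))), 3) = Mul(Mul(2, Mul(Rational(1, 2), Pow(3, Rational(1, 2)))), 3) = Mul(Pow(3, Rational(1, 2)), 3) = Mul(3, Pow(3, Rational(1, 2)))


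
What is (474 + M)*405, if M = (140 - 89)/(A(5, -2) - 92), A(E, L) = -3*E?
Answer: 20520135/107 ≈ 1.9178e+5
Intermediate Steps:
M = -51/107 (M = (140 - 89)/(-3*5 - 92) = 51/(-15 - 92) = 51/(-107) = 51*(-1/107) = -51/107 ≈ -0.47664)
(474 + M)*405 = (474 - 51/107)*405 = (50667/107)*405 = 20520135/107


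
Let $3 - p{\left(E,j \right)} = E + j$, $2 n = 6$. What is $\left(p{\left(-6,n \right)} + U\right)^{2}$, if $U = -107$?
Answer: $10201$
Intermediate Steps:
$n = 3$ ($n = \frac{1}{2} \cdot 6 = 3$)
$p{\left(E,j \right)} = 3 - E - j$ ($p{\left(E,j \right)} = 3 - \left(E + j\right) = 3 - E - j$)
$\left(p{\left(-6,n \right)} + U\right)^{2} = \left(\left(3 - -6 - 3\right) - 107\right)^{2} = \left(\left(3 + 6 - 3\right) - 107\right)^{2} = \left(6 - 107\right)^{2} = \left(-101\right)^{2} = 10201$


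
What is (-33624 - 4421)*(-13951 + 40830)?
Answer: -1022611555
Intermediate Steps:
(-33624 - 4421)*(-13951 + 40830) = -38045*26879 = -1022611555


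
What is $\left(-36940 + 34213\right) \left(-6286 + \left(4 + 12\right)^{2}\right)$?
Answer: $16443810$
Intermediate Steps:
$\left(-36940 + 34213\right) \left(-6286 + \left(4 + 12\right)^{2}\right) = - 2727 \left(-6286 + 16^{2}\right) = - 2727 \left(-6286 + 256\right) = \left(-2727\right) \left(-6030\right) = 16443810$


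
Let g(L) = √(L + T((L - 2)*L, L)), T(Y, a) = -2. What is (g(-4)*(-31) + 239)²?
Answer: 51355 - 14818*I*√6 ≈ 51355.0 - 36297.0*I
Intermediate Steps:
g(L) = √(-2 + L) (g(L) = √(L - 2) = √(-2 + L))
(g(-4)*(-31) + 239)² = (√(-2 - 4)*(-31) + 239)² = (√(-6)*(-31) + 239)² = ((I*√6)*(-31) + 239)² = (-31*I*√6 + 239)² = (239 - 31*I*√6)²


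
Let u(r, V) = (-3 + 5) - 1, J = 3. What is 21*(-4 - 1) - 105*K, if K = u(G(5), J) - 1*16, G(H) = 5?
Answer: 1470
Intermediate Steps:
u(r, V) = 1 (u(r, V) = 2 - 1 = 1)
K = -15 (K = 1 - 1*16 = 1 - 16 = -15)
21*(-4 - 1) - 105*K = 21*(-4 - 1) - 105*(-15) = 21*(-5) + 1575 = -105 + 1575 = 1470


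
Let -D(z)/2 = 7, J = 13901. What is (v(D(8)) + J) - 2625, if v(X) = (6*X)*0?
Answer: 11276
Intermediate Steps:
D(z) = -14 (D(z) = -2*7 = -14)
v(X) = 0
(v(D(8)) + J) - 2625 = (0 + 13901) - 2625 = 13901 - 2625 = 11276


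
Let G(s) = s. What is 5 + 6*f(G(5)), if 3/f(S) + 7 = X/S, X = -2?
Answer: 95/37 ≈ 2.5676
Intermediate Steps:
f(S) = 3/(-7 - 2/S)
5 + 6*f(G(5)) = 5 + 6*(-3*5/(2 + 7*5)) = 5 + 6*(-3*5/(2 + 35)) = 5 + 6*(-3*5/37) = 5 + 6*(-3*5*1/37) = 5 + 6*(-15/37) = 5 - 90/37 = 95/37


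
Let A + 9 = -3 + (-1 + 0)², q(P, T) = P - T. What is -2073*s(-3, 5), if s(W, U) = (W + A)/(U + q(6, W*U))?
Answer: 14511/13 ≈ 1116.2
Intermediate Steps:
A = -11 (A = -9 + (-3 + (-1 + 0)²) = -9 + (-3 + (-1)²) = -9 + (-3 + 1) = -9 - 2 = -11)
s(W, U) = (-11 + W)/(6 + U - U*W) (s(W, U) = (W - 11)/(U + (6 - W*U)) = (-11 + W)/(U + (6 - U*W)) = (-11 + W)/(6 + U - U*W))
-2073*s(-3, 5) = -2073*(-11 - 3)/(6 + 5 - 1*5*(-3)) = -2073*(-14)/(6 + 5 + 15) = -2073*(-14)/26 = -2073*(-7/13) = 14511/13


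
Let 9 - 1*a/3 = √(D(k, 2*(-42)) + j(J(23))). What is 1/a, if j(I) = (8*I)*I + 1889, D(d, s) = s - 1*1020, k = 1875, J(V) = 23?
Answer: -3/4936 - √5017/14808 ≈ -0.0053911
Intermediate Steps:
D(d, s) = -1020 + s (D(d, s) = s - 1020 = -1020 + s)
j(I) = 1889 + 8*I² (j(I) = 8*I² + 1889 = 1889 + 8*I²)
a = 27 - 3*√5017 (a = 27 - 3*√((-1020 + 2*(-42)) + (1889 + 8*23²)) = 27 - 3*√((-1020 - 84) + (1889 + 8*529)) = 27 - 3*√(-1104 + (1889 + 4232)) = 27 - 3*√(-1104 + 6121) = 27 - 3*√5017 ≈ -185.49)
1/a = 1/(27 - 3*√5017)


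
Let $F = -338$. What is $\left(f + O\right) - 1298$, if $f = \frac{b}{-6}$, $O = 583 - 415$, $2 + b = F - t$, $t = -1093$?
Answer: $- \frac{2511}{2} \approx -1255.5$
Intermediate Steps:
$b = 753$ ($b = -2 - -755 = -2 + \left(-338 + 1093\right) = -2 + 755 = 753$)
$O = 168$
$f = - \frac{251}{2}$ ($f = \frac{753}{-6} = 753 \left(- \frac{1}{6}\right) = - \frac{251}{2} \approx -125.5$)
$\left(f + O\right) - 1298 = \left(- \frac{251}{2} + 168\right) - 1298 = \frac{85}{2} - 1298 = - \frac{2511}{2}$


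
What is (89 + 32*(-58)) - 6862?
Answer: -8629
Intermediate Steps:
(89 + 32*(-58)) - 6862 = (89 - 1856) - 6862 = -1767 - 6862 = -8629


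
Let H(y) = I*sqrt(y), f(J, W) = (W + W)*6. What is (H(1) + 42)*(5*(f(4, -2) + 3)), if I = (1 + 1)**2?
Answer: -4830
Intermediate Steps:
f(J, W) = 12*W (f(J, W) = (2*W)*6 = 12*W)
I = 4 (I = 2**2 = 4)
H(y) = 4*sqrt(y)
(H(1) + 42)*(5*(f(4, -2) + 3)) = (4*sqrt(1) + 42)*(5*(12*(-2) + 3)) = (4*1 + 42)*(5*(-24 + 3)) = (4 + 42)*(5*(-21)) = 46*(-105) = -4830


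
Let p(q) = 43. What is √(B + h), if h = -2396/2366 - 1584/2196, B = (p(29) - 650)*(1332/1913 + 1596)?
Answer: I*√109290944350141983870/10619063 ≈ 984.48*I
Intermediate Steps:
B = -1854069360/1913 (B = (43 - 650)*(1332/1913 + 1596) = -607*(1332*(1/1913) + 1596) = -607*(1332/1913 + 1596) = -607*3054480/1913 = -1854069360/1913 ≈ -9.6920e+5)
h = -125130/72163 (h = -2396*1/2366 - 1584*1/2196 = -1198/1183 - 44/61 = -125130/72163 ≈ -1.7340)
√(B + h) = √(-1854069360/1913 - 125130/72163) = √(-133795446599370/138047819) = I*√109290944350141983870/10619063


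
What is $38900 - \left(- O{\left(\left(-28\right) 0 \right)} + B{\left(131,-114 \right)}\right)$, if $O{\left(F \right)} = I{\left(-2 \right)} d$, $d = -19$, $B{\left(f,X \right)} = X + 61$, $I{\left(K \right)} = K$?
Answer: $38991$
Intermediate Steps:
$B{\left(f,X \right)} = 61 + X$
$O{\left(F \right)} = 38$ ($O{\left(F \right)} = \left(-2\right) \left(-19\right) = 38$)
$38900 - \left(- O{\left(\left(-28\right) 0 \right)} + B{\left(131,-114 \right)}\right) = 38900 + \left(38 - \left(61 - 114\right)\right) = 38900 + \left(38 - -53\right) = 38900 + \left(38 + 53\right) = 38900 + 91 = 38991$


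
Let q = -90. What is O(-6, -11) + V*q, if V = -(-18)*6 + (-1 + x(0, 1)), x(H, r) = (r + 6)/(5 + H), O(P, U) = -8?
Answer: -9764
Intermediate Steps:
x(H, r) = (6 + r)/(5 + H)
V = 542/5 (V = -(-18)*6 + (-1 + (6 + 1)/(5 + 0)) = -6*(-18) + (-1 + 7/5) = 108 + (-1 + (1/5)*7) = 108 + (-1 + 7/5) = 108 + 2/5 = 542/5 ≈ 108.40)
O(-6, -11) + V*q = -8 + (542/5)*(-90) = -8 - 9756 = -9764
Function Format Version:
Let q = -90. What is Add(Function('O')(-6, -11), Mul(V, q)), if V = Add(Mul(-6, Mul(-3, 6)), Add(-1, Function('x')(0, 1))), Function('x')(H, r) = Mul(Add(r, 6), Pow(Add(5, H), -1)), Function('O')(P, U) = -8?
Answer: -9764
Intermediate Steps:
Function('x')(H, r) = Mul(Pow(Add(5, H), -1), Add(6, r)) (Function('x')(H, r) = Mul(Add(6, r), Pow(Add(5, H), -1)) = Mul(Pow(Add(5, H), -1), Add(6, r)))
V = Rational(542, 5) (V = Add(Mul(-6, Mul(-3, 6)), Add(-1, Mul(Pow(Add(5, 0), -1), Add(6, 1)))) = Add(Mul(-6, -18), Add(-1, Mul(Pow(5, -1), 7))) = Add(108, Add(-1, Mul(Rational(1, 5), 7))) = Add(108, Add(-1, Rational(7, 5))) = Add(108, Rational(2, 5)) = Rational(542, 5) ≈ 108.40)
Add(Function('O')(-6, -11), Mul(V, q)) = Add(-8, Mul(Rational(542, 5), -90)) = Add(-8, -9756) = -9764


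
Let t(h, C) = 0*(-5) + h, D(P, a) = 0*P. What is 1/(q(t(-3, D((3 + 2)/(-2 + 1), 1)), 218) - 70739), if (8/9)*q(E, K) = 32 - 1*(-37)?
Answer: -8/565291 ≈ -1.4152e-5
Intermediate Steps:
D(P, a) = 0
t(h, C) = h (t(h, C) = 0 + h = h)
q(E, K) = 621/8 (q(E, K) = 9*(32 - 1*(-37))/8 = 9*(32 + 37)/8 = (9/8)*69 = 621/8)
1/(q(t(-3, D((3 + 2)/(-2 + 1), 1)), 218) - 70739) = 1/(621/8 - 70739) = 1/(-565291/8) = -8/565291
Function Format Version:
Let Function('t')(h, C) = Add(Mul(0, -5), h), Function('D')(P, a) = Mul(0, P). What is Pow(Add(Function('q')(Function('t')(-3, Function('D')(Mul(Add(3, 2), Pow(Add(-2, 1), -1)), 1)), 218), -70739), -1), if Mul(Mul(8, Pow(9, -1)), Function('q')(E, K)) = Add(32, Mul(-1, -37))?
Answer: Rational(-8, 565291) ≈ -1.4152e-5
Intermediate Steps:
Function('D')(P, a) = 0
Function('t')(h, C) = h (Function('t')(h, C) = Add(0, h) = h)
Function('q')(E, K) = Rational(621, 8) (Function('q')(E, K) = Mul(Rational(9, 8), Add(32, Mul(-1, -37))) = Mul(Rational(9, 8), Add(32, 37)) = Mul(Rational(9, 8), 69) = Rational(621, 8))
Pow(Add(Function('q')(Function('t')(-3, Function('D')(Mul(Add(3, 2), Pow(Add(-2, 1), -1)), 1)), 218), -70739), -1) = Pow(Add(Rational(621, 8), -70739), -1) = Pow(Rational(-565291, 8), -1) = Rational(-8, 565291)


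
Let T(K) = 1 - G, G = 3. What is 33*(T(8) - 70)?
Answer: -2376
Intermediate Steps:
T(K) = -2 (T(K) = 1 - 1*3 = 1 - 3 = -2)
33*(T(8) - 70) = 33*(-2 - 70) = 33*(-72) = -2376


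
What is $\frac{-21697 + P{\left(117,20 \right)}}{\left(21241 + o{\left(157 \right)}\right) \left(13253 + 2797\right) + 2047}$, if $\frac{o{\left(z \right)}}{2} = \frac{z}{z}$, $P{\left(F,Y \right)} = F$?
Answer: $- \frac{21580}{340952197} \approx -6.3293 \cdot 10^{-5}$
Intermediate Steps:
$o{\left(z \right)} = 2$ ($o{\left(z \right)} = 2 \frac{z}{z} = 2 \cdot 1 = 2$)
$\frac{-21697 + P{\left(117,20 \right)}}{\left(21241 + o{\left(157 \right)}\right) \left(13253 + 2797\right) + 2047} = \frac{-21697 + 117}{\left(21241 + 2\right) \left(13253 + 2797\right) + 2047} = - \frac{21580}{21243 \cdot 16050 + 2047} = - \frac{21580}{340950150 + 2047} = - \frac{21580}{340952197}$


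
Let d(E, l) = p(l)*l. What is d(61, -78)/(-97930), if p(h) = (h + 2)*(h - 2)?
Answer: 47424/9793 ≈ 4.8426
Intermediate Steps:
p(h) = (-2 + h)*(2 + h) (p(h) = (2 + h)*(-2 + h) = (-2 + h)*(2 + h))
d(E, l) = l*(-4 + l**2) (d(E, l) = (-4 + l**2)*l = l*(-4 + l**2))
d(61, -78)/(-97930) = -78*(-4 + (-78)**2)/(-97930) = -78*(-4 + 6084)*(-1/97930) = -78*6080*(-1/97930) = -474240*(-1/97930) = 47424/9793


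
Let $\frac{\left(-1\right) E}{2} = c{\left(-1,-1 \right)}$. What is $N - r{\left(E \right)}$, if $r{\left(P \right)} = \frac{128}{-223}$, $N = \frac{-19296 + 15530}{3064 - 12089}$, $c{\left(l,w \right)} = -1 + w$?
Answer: $\frac{1995018}{2012575} \approx 0.99128$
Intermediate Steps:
$N = \frac{3766}{9025}$ ($N = - \frac{3766}{-9025} = \left(-3766\right) \left(- \frac{1}{9025}\right) = \frac{3766}{9025} \approx 0.41729$)
$E = 4$ ($E = - 2 \left(-1 - 1\right) = \left(-2\right) \left(-2\right) = 4$)
$r{\left(P \right)} = - \frac{128}{223}$ ($r{\left(P \right)} = 128 \left(- \frac{1}{223}\right) = - \frac{128}{223}$)
$N - r{\left(E \right)} = \frac{3766}{9025} - - \frac{128}{223} = \frac{3766}{9025} + \frac{128}{223} = \frac{1995018}{2012575}$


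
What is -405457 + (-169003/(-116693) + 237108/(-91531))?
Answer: -4330709357276482/10681026983 ≈ -4.0546e+5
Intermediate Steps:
-405457 + (-169003/(-116693) + 237108/(-91531)) = -405457 + (-169003*(-1/116693) + 237108*(-1/91531)) = -405457 + (169003/116693 - 237108/91531) = -405457 - 12199830251/10681026983 = -4330709357276482/10681026983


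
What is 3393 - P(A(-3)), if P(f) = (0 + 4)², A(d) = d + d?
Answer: 3377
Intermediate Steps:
A(d) = 2*d
P(f) = 16 (P(f) = 4² = 16)
3393 - P(A(-3)) = 3393 - 1*16 = 3393 - 16 = 3377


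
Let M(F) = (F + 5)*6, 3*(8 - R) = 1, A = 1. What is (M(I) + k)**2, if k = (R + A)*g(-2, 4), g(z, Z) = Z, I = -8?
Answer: 2500/9 ≈ 277.78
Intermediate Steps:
R = 23/3 (R = 8 - 1/3*1 = 8 - 1/3 = 23/3 ≈ 7.6667)
M(F) = 30 + 6*F (M(F) = (5 + F)*6 = 30 + 6*F)
k = 104/3 (k = (23/3 + 1)*4 = (26/3)*4 = 104/3 ≈ 34.667)
(M(I) + k)**2 = ((30 + 6*(-8)) + 104/3)**2 = ((30 - 48) + 104/3)**2 = (-18 + 104/3)**2 = (50/3)**2 = 2500/9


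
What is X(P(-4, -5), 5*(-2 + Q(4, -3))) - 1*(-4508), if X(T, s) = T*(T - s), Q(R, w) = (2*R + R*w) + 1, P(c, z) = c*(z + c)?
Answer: 6704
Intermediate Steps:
P(c, z) = c*(c + z)
Q(R, w) = 1 + 2*R + R*w
X(P(-4, -5), 5*(-2 + Q(4, -3))) - 1*(-4508) = (-4*(-4 - 5))*(-4*(-4 - 5) - 5*(-2 + (1 + 2*4 + 4*(-3)))) - 1*(-4508) = (-4*(-9))*(-4*(-9) - 5*(-2 + (1 + 8 - 12))) + 4508 = 36*(36 - 5*(-2 - 3)) + 4508 = 36*(36 - 5*(-5)) + 4508 = 36*(36 - 1*(-25)) + 4508 = 36*(36 + 25) + 4508 = 36*61 + 4508 = 2196 + 4508 = 6704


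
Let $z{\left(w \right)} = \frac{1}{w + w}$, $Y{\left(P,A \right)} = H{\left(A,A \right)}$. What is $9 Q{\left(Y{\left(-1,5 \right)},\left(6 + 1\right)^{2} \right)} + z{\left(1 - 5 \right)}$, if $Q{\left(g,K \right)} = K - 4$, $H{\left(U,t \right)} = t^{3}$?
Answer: $\frac{3239}{8} \approx 404.88$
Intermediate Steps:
$Y{\left(P,A \right)} = A^{3}$
$z{\left(w \right)} = \frac{1}{2 w}$
$Q{\left(g,K \right)} = -4 + K$
$9 Q{\left(Y{\left(-1,5 \right)},\left(6 + 1\right)^{2} \right)} + z{\left(1 - 5 \right)} = 9 \left(-4 + \left(6 + 1\right)^{2}\right) + \frac{1}{2 \left(1 - 5\right)} = 9 \left(-4 + 7^{2}\right) + \frac{1}{2 \left(1 - 5\right)} = 9 \left(-4 + 49\right) + \frac{1}{2 \left(-4\right)} = 9 \cdot 45 + \frac{1}{2} \left(- \frac{1}{4}\right) = 405 - \frac{1}{8} = \frac{3239}{8}$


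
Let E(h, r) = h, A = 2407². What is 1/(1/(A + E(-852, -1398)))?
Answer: 5792797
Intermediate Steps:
A = 5793649
1/(1/(A + E(-852, -1398))) = 1/(1/(5793649 - 852)) = 1/(1/5792797) = 5792797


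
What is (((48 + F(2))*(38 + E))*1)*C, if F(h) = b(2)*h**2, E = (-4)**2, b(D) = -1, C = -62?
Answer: -147312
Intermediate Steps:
E = 16
F(h) = -h**2
(((48 + F(2))*(38 + E))*1)*C = (((48 - 1*2**2)*(38 + 16))*1)*(-62) = (((48 - 1*4)*54)*1)*(-62) = (((48 - 4)*54)*1)*(-62) = ((44*54)*1)*(-62) = (2376*1)*(-62) = 2376*(-62) = -147312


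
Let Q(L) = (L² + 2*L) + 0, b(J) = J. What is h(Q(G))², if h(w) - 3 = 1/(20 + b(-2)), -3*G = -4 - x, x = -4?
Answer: 3025/324 ≈ 9.3364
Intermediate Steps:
G = 0 (G = -(-4 - 1*(-4))/3 = -(-4 + 4)/3 = -⅓*0 = 0)
Q(L) = L² + 2*L
h(w) = 55/18 (h(w) = 3 + 1/(20 - 2) = 3 + 1/18 = 55/18)
h(Q(G))² = (55/18)² = 3025/324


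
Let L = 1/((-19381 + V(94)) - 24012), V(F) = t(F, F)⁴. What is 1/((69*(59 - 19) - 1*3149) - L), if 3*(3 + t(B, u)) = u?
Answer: -48685792/18938773169 ≈ -0.0025707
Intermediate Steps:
t(B, u) = -3 + u/3
V(F) = (-3 + F/3)⁴
L = 81/48685792 (L = 1/((-19381 + (-9 + 94)⁴/81) - 24012) = 1/((-19381 + (1/81)*85⁴) - 24012) = 1/((-19381 + (1/81)*52200625) - 24012) = 1/((-19381 + 52200625/81) - 24012) = 1/(50630764/81 - 24012) = 1/(48685792/81) = 81/48685792 ≈ 1.6637e-6)
1/((69*(59 - 19) - 1*3149) - L) = 1/((69*(59 - 19) - 1*3149) - 1*81/48685792) = 1/((69*40 - 3149) - 81/48685792) = 1/((2760 - 3149) - 81/48685792) = 1/(-389 - 81/48685792) = 1/(-18938773169/48685792) = -48685792/18938773169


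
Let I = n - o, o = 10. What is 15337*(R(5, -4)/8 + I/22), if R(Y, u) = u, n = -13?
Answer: -260729/11 ≈ -23703.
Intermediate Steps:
I = -23 (I = -13 - 1*10 = -13 - 10 = -23)
15337*(R(5, -4)/8 + I/22) = 15337*(-4/8 - 23/22) = 15337*(-4*⅛ - 23*1/22) = 15337*(-½ - 23/22) = 15337*(-17/11) = -260729/11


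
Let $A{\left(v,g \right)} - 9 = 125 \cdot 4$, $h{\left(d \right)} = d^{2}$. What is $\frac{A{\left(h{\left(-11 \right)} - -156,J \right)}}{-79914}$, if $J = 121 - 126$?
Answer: $- \frac{509}{79914} \approx -0.0063693$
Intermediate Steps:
$J = -5$ ($J = 121 - 126 = -5$)
$A{\left(v,g \right)} = 509$ ($A{\left(v,g \right)} = 9 + 125 \cdot 4 = 9 + 500 = 509$)
$\frac{A{\left(h{\left(-11 \right)} - -156,J \right)}}{-79914} = \frac{509}{-79914} = 509 \left(- \frac{1}{79914}\right) = - \frac{509}{79914}$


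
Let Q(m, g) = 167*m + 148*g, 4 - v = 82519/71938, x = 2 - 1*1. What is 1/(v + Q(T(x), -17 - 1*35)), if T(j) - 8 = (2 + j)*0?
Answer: -71938/457320447 ≈ -0.00015730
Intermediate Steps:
x = 1 (x = 2 - 1 = 1)
T(j) = 8 (T(j) = 8 + (2 + j)*0 = 8 + 0 = 8)
v = 205233/71938 (v = 4 - 82519/71938 = 205233/71938 ≈ 2.8529)
Q(m, g) = 148*g + 167*m
1/(v + Q(T(x), -17 - 1*35)) = 1/(205233/71938 + (148*(-17 - 1*35) + 167*8)) = 1/(205233/71938 + (148*(-17 - 35) + 1336)) = 1/(205233/71938 + (148*(-52) + 1336)) = 1/(205233/71938 + (-7696 + 1336)) = 1/(205233/71938 - 6360) = 1/(-457320447/71938) = -71938/457320447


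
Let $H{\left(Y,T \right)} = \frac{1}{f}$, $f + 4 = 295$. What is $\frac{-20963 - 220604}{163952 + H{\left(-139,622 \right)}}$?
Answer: $- \frac{70295997}{47710033} \approx -1.4734$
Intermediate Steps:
$f = 291$ ($f = -4 + 295 = 291$)
$H{\left(Y,T \right)} = \frac{1}{291}$
$\frac{-20963 - 220604}{163952 + H{\left(-139,622 \right)}} = \frac{-20963 - 220604}{163952 + \frac{1}{291}} = - \frac{241567}{\frac{47710033}{291}} = \left(-241567\right) \frac{291}{47710033} = - \frac{70295997}{47710033}$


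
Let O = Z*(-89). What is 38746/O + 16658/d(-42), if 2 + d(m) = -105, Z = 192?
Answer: -144398863/914208 ≈ -157.95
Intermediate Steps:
d(m) = -107 (d(m) = -2 - 105 = -107)
O = -17088 (O = 192*(-89) = -17088)
38746/O + 16658/d(-42) = 38746/(-17088) + 16658/(-107) = 38746*(-1/17088) + 16658*(-1/107) = -19373/8544 - 16658/107 = -144398863/914208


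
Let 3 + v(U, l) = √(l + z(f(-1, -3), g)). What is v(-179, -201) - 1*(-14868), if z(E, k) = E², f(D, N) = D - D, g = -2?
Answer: 14865 + I*√201 ≈ 14865.0 + 14.177*I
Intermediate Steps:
f(D, N) = 0
v(U, l) = -3 + √l (v(U, l) = -3 + √(l + 0²) = -3 + √(l + 0) = -3 + √l)
v(-179, -201) - 1*(-14868) = (-3 + √(-201)) - 1*(-14868) = (-3 + I*√201) + 14868 = 14865 + I*√201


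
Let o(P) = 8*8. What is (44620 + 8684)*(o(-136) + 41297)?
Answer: 2204706744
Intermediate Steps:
o(P) = 64
(44620 + 8684)*(o(-136) + 41297) = (44620 + 8684)*(64 + 41297) = 53304*41361 = 2204706744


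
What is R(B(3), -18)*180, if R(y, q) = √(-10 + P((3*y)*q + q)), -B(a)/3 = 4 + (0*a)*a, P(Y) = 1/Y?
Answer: 6*I*√440930/7 ≈ 569.17*I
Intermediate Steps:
B(a) = -12 (B(a) = -3*(4 + (0*a)*a) = -3*(4 + 0*a) = -3*(4 + 0) = -3*4 = -12)
R(y, q) = √(-10 + 1/(q + 3*q*y)) (R(y, q) = √(-10 + 1/((3*y)*q + q)) = √(-10 + 1/(3*q*y + q)) = √(-10 + 1/(q + 3*q*y)))
R(B(3), -18)*180 = √((1 - 10*(-18)*(1 + 3*(-12)))/((-18)*(1 + 3*(-12))))*180 = √(-(1 - 10*(-18)*(1 - 36))/(18*(1 - 36)))*180 = √(-1/18*(1 - 10*(-18)*(-35))/(-35))*180 = √(-1/18*(-1/35)*(1 - 6300))*180 = √(-1/18*(-1/35)*(-6299))*180 = √(-6299/630)*180 = (I*√440930/210)*180 = 6*I*√440930/7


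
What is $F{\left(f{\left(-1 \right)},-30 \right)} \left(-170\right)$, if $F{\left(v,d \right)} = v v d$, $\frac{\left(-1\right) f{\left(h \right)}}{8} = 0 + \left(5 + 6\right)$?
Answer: $39494400$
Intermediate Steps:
$f{\left(h \right)} = -88$ ($f{\left(h \right)} = - 8 \left(0 + \left(5 + 6\right)\right) = - 8 \left(0 + 11\right) = \left(-8\right) 11 = -88$)
$F{\left(v,d \right)} = d v^{2}$ ($F{\left(v,d \right)} = v^{2} d = d v^{2}$)
$F{\left(f{\left(-1 \right)},-30 \right)} \left(-170\right) = - 30 \left(-88\right)^{2} \left(-170\right) = \left(-30\right) 7744 \left(-170\right) = \left(-232320\right) \left(-170\right) = 39494400$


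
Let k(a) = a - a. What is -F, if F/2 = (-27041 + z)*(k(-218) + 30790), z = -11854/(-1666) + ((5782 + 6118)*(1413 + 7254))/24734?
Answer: 14504465909857360/10301711 ≈ 1.4080e+9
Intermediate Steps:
k(a) = 0
z = 43029984659/10301711 (z = -11854*(-1/1666) + (11900*8667)*(1/24734) = 5927/833 + 103137300*(1/24734) = 5927/833 + 51568650/12367 = 43029984659/10301711 ≈ 4177.0)
F = -14504465909857360/10301711 (F = 2*((-27041 + 43029984659/10301711)*(0 + 30790)) = 2*(-235538582492/10301711*30790) = 2*(-7252232954928680/10301711) = -14504465909857360/10301711 ≈ -1.4080e+9)
-F = -1*(-14504465909857360/10301711) = 14504465909857360/10301711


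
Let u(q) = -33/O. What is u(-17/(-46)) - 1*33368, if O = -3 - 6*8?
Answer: -567245/17 ≈ -33367.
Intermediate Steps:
O = -51 (O = -3 - 48 = -51)
u(q) = 11/17 (u(q) = -33/(-51) = -33*(-1/51) = 11/17)
u(-17/(-46)) - 1*33368 = 11/17 - 1*33368 = 11/17 - 33368 = -567245/17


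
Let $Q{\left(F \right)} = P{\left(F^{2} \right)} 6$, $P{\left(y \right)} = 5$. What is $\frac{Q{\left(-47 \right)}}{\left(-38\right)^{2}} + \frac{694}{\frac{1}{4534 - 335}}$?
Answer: $\frac{2103984547}{722} \approx 2.9141 \cdot 10^{6}$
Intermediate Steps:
$Q{\left(F \right)} = 30$ ($Q{\left(F \right)} = 5 \cdot 6 = 30$)
$\frac{Q{\left(-47 \right)}}{\left(-38\right)^{2}} + \frac{694}{\frac{1}{4534 - 335}} = \frac{30}{\left(-38\right)^{2}} + \frac{694}{\frac{1}{4534 - 335}} = \frac{30}{1444} + \frac{694}{\frac{1}{4199}} = 30 \cdot \frac{1}{1444} + 694 \frac{1}{\frac{1}{4199}} = \frac{15}{722} + 694 \cdot 4199 = \frac{15}{722} + 2914106 = \frac{2103984547}{722}$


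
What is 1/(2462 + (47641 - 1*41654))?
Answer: 1/8449 ≈ 0.00011836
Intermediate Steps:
1/(2462 + (47641 - 1*41654)) = 1/(2462 + (47641 - 41654)) = 1/(2462 + 5987) = 1/8449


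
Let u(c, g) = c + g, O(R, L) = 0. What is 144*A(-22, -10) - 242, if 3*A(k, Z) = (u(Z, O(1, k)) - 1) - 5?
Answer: -1010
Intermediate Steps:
A(k, Z) = -2 + Z/3 (A(k, Z) = (((Z + 0) - 1) - 5)/3 = ((Z - 1) - 5)/3 = ((-1 + Z) - 5)/3 = (-6 + Z)/3 = -2 + Z/3)
144*A(-22, -10) - 242 = 144*(-2 + (1/3)*(-10)) - 242 = 144*(-2 - 10/3) - 242 = 144*(-16/3) - 242 = -768 - 242 = -1010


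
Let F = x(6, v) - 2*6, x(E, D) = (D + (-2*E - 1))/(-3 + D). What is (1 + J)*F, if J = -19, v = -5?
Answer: 351/2 ≈ 175.50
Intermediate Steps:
x(E, D) = (-1 + D - 2*E)/(-3 + D) (x(E, D) = (D + (-1 - 2*E))/(-3 + D) = (-1 + D - 2*E)/(-3 + D))
F = -39/4 (F = (-1 - 5 - 2*6)/(-3 - 5) - 2*6 = (-1 - 5 - 12)/(-8) - 12 = -⅛*(-18) - 12 = 9/4 - 12 = -39/4 ≈ -9.7500)
(1 + J)*F = (1 - 19)*(-39/4) = -18*(-39/4) = 351/2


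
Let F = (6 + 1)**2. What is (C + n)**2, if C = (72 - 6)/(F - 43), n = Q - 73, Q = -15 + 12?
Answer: 4225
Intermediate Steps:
Q = -3
F = 49 (F = 7**2 = 49)
n = -76 (n = -3 - 73 = -76)
C = 11 (C = (72 - 6)/(49 - 43) = 66/6 = 66*(1/6) = 11)
(C + n)**2 = (11 - 76)**2 = (-65)**2 = 4225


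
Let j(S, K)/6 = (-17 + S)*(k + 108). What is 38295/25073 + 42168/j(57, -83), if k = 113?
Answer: 128685211/55411330 ≈ 2.3224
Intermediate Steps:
j(S, K) = -22542 + 1326*S (j(S, K) = 6*((-17 + S)*(113 + 108)) = 6*((-17 + S)*221) = 6*(-3757 + 221*S) = -22542 + 1326*S)
38295/25073 + 42168/j(57, -83) = 38295/25073 + 42168/(-22542 + 1326*57) = 38295*(1/25073) + 42168/(-22542 + 75582) = 38295/25073 + 42168/53040 = 38295/25073 + 42168*(1/53040) = 38295/25073 + 1757/2210 = 128685211/55411330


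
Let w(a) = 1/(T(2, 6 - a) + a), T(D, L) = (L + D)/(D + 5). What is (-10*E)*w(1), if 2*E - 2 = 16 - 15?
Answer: -15/2 ≈ -7.5000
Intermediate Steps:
T(D, L) = (D + L)/(5 + D)
E = 3/2 (E = 1 + (16 - 15)/2 = 1 + (½)*1 = 1 + ½ = 3/2 ≈ 1.5000)
w(a) = 1/(8/7 + 6*a/7) (w(a) = 1/((2 + (6 - a))/(5 + 2) + a) = 1/((8 - a)/7 + a) = 1/((8/7 - a/7) + a) = 1/(8/7 + 6*a/7))
(-10*E)*w(1) = (-10*3/2)*(7/(2*(4 + 3*1))) = -105/(2*(4 + 3)) = -105/(2*7) = -15*½ = -15/2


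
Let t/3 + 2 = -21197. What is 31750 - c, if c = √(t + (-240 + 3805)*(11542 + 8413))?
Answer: 31750 - √71075978 ≈ 23319.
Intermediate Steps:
t = -63597 (t = -6 + 3*(-21197) = -6 - 63591 = -63597)
c = √71075978 (c = √(-63597 + (-240 + 3805)*(11542 + 8413)) = √(-63597 + 3565*19955) = √(-63597 + 71139575) = √71075978 ≈ 8430.7)
31750 - c = 31750 - √71075978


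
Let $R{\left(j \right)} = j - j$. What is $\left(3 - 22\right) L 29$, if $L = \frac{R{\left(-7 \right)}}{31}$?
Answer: $0$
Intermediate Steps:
$R{\left(j \right)} = 0$
$L = 0$ ($L = \frac{0}{31} = 0 \cdot \frac{1}{31} = 0$)
$\left(3 - 22\right) L 29 = \left(3 - 22\right) 0 \cdot 29 = \left(-19\right) 0 \cdot 29 = 0 \cdot 29 = 0$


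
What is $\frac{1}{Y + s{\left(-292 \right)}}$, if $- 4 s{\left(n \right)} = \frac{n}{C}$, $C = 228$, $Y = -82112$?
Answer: $- \frac{228}{18721463} \approx -1.2179 \cdot 10^{-5}$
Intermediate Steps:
$s{\left(n \right)} = - \frac{n}{912}$ ($s{\left(n \right)} = - \frac{n \frac{1}{228}}{4} = - \frac{\frac{1}{228} n}{4} = - \frac{n}{912}$)
$\frac{1}{Y + s{\left(-292 \right)}} = \frac{1}{-82112 - - \frac{73}{228}} = \frac{1}{-82112 + \frac{73}{228}} = \frac{1}{- \frac{18721463}{228}} = - \frac{228}{18721463}$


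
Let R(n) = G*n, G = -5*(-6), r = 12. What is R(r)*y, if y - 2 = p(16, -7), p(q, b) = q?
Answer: 6480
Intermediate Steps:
G = 30
y = 18 (y = 2 + 16 = 18)
R(n) = 30*n
R(r)*y = (30*12)*18 = 360*18 = 6480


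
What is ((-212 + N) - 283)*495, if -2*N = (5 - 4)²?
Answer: -490545/2 ≈ -2.4527e+5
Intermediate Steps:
N = -½ (N = -(5 - 4)²/2 = -½*1² = -½*1 = -½ ≈ -0.50000)
((-212 + N) - 283)*495 = ((-212 - ½) - 283)*495 = (-425/2 - 283)*495 = -991/2*495 = -490545/2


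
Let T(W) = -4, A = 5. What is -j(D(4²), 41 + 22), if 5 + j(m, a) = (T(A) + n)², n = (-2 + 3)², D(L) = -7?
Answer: -4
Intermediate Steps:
n = 1 (n = 1² = 1)
j(m, a) = 4 (j(m, a) = -5 + (-4 + 1)² = -5 + (-3)² = -5 + 9 = 4)
-j(D(4²), 41 + 22) = -1*4 = -4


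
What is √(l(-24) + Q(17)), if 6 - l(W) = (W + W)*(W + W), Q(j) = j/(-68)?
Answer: I*√9193/2 ≈ 47.94*I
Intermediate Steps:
Q(j) = -j/68 (Q(j) = j*(-1/68) = -j/68)
l(W) = 6 - 4*W² (l(W) = 6 - (W + W)*(W + W) = 6 - 2*W*2*W = 6 - 4*W²)
√(l(-24) + Q(17)) = √((6 - 4*(-24)²) - 1/68*17) = √((6 - 4*576) - ¼) = √((6 - 2304) - ¼) = √(-2298 - ¼) = √(-9193/4) = I*√9193/2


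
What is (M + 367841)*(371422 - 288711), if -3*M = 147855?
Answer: 26348085316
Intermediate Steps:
M = -49285 (M = -⅓*147855 = -49285)
(M + 367841)*(371422 - 288711) = (-49285 + 367841)*(371422 - 288711) = 318556*82711 = 26348085316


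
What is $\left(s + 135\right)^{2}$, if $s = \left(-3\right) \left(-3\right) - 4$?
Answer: $19600$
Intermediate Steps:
$s = 5$ ($s = 9 - 4 = 5$)
$\left(s + 135\right)^{2} = \left(5 + 135\right)^{2} = 140^{2} = 19600$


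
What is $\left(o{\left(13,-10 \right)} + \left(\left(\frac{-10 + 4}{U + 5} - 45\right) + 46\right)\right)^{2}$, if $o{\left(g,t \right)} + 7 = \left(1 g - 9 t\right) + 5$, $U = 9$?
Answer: $\frac{505521}{49} \approx 10317.0$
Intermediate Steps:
$o{\left(g,t \right)} = -2 + g - 9 t$ ($o{\left(g,t \right)} = -7 + \left(\left(1 g - 9 t\right) + 5\right) = -7 + \left(\left(g - 9 t\right) + 5\right) = -7 + \left(5 + g - 9 t\right) = -2 + g - 9 t$)
$\left(o{\left(13,-10 \right)} + \left(\left(\frac{-10 + 4}{U + 5} - 45\right) + 46\right)\right)^{2} = \left(\left(-2 + 13 - -90\right) + \left(\left(\frac{-10 + 4}{9 + 5} - 45\right) + 46\right)\right)^{2} = \left(\left(-2 + 13 + 90\right) + \left(\left(- \frac{6}{14} - 45\right) + 46\right)\right)^{2} = \left(101 + \left(\left(\left(-6\right) \frac{1}{14} - 45\right) + 46\right)\right)^{2} = \left(101 + \left(\left(- \frac{3}{7} - 45\right) + 46\right)\right)^{2} = \left(101 + \left(- \frac{318}{7} + 46\right)\right)^{2} = \left(101 + \frac{4}{7}\right)^{2} = \left(\frac{711}{7}\right)^{2} = \frac{505521}{49}$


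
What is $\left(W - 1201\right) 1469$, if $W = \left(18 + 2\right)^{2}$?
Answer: $-1176669$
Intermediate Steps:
$W = 400$ ($W = 20^{2} = 400$)
$\left(W - 1201\right) 1469 = \left(400 - 1201\right) 1469 = \left(-801\right) 1469 = -1176669$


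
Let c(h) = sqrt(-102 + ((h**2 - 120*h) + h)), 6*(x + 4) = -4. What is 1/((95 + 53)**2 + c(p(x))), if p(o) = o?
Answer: 49284/1079515667 - 3*sqrt(1069)/2159031334 ≈ 4.5608e-5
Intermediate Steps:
x = -14/3 (x = -4 + (1/6)*(-4) = -4 - 2/3 = -14/3 ≈ -4.6667)
c(h) = sqrt(-102 + h**2 - 119*h) (c(h) = sqrt(-102 + (h**2 - 119*h)) = sqrt(-102 + h**2 - 119*h))
1/((95 + 53)**2 + c(p(x))) = 1/((95 + 53)**2 + sqrt(-102 + (-14/3)**2 - 119*(-14/3))) = 1/(148**2 + sqrt(-102 + 196/9 + 1666/3)) = 1/(21904 + sqrt(4276/9)) = 1/(21904 + 2*sqrt(1069)/3)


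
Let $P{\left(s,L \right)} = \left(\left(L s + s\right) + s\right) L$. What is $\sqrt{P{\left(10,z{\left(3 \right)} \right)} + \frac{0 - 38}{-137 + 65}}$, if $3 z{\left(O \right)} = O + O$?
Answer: $\frac{\sqrt{2899}}{6} \approx 8.9737$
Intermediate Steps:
$z{\left(O \right)} = \frac{2 O}{3}$ ($z{\left(O \right)} = \frac{O + O}{3} = \frac{2 O}{3}$)
$P{\left(s,L \right)} = L \left(2 s + L s\right)$ ($P{\left(s,L \right)} = \left(\left(s + L s\right) + s\right) L = \left(2 s + L s\right) L = L \left(2 s + L s\right)$)
$\sqrt{P{\left(10,z{\left(3 \right)} \right)} + \frac{0 - 38}{-137 + 65}} = \sqrt{\frac{2}{3} \cdot 3 \cdot 10 \left(2 + \frac{2}{3} \cdot 3\right) + \frac{0 - 38}{-137 + 65}} = \sqrt{2 \cdot 10 \left(2 + 2\right) - \frac{38}{-72}} = \sqrt{2 \cdot 10 \cdot 4 - - \frac{19}{36}} = \sqrt{80 + \frac{19}{36}} = \sqrt{\frac{2899}{36}} = \frac{\sqrt{2899}}{6}$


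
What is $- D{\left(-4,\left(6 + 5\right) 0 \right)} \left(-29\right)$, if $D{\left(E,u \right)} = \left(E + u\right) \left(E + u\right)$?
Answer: $464$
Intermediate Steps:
$D{\left(E,u \right)} = \left(E + u\right)^{2}$
$- D{\left(-4,\left(6 + 5\right) 0 \right)} \left(-29\right) = - \left(-4 + \left(6 + 5\right) 0\right)^{2} \left(-29\right) = - \left(-4 + 11 \cdot 0\right)^{2} \left(-29\right) = - \left(-4 + 0\right)^{2} \left(-29\right) = - \left(-4\right)^{2} \left(-29\right) = \left(-1\right) 16 \left(-29\right) = \left(-16\right) \left(-29\right) = 464$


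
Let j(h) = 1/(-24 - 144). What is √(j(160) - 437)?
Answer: I*√3083514/84 ≈ 20.905*I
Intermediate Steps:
j(h) = -1/168 (j(h) = 1/(-168) = -1/168)
√(j(160) - 437) = √(-1/168 - 437) = √(-73417/168) = I*√3083514/84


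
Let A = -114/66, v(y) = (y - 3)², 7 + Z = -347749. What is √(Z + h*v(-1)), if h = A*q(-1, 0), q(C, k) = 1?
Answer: 2*I*√10520455/11 ≈ 589.73*I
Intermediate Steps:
Z = -347756 (Z = -7 - 347749 = -347756)
v(y) = (-3 + y)²
A = -19/11 (A = -114*1/66 = -19/11 ≈ -1.7273)
h = -19/11 (h = -19/11*1 = -19/11 ≈ -1.7273)
√(Z + h*v(-1)) = √(-347756 - 19*(-3 - 1)²/11) = √(-347756 - 19/11*(-4)²) = √(-347756 - 19/11*16) = √(-347756 - 304/11) = √(-3825620/11) = 2*I*√10520455/11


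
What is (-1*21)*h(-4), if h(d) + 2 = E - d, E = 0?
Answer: -42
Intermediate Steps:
h(d) = -2 - d (h(d) = -2 + (0 - d) = -2 - d)
(-1*21)*h(-4) = (-1*21)*(-2 - 1*(-4)) = -21*(-2 + 4) = -21*2 = -42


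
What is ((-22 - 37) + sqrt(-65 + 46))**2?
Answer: (59 - I*sqrt(19))**2 ≈ 3462.0 - 514.35*I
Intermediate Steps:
((-22 - 37) + sqrt(-65 + 46))**2 = (-59 + sqrt(-19))**2 = (-59 + I*sqrt(19))**2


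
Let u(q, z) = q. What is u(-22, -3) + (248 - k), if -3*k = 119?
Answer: 797/3 ≈ 265.67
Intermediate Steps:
k = -119/3 (k = -⅓*119 = -119/3 ≈ -39.667)
u(-22, -3) + (248 - k) = -22 + (248 - 1*(-119/3)) = -22 + (248 + 119/3) = -22 + 863/3 = 797/3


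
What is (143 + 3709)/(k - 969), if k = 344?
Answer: -3852/625 ≈ -6.1632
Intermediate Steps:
(143 + 3709)/(k - 969) = (143 + 3709)/(344 - 969) = 3852/(-625) = 3852*(-1/625) = -3852/625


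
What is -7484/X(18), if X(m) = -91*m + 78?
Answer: 1871/390 ≈ 4.7974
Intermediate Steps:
X(m) = 78 - 91*m
-7484/X(18) = -7484/(78 - 91*18) = -7484/(78 - 1638) = -7484/(-1560) = -7484*(-1/1560) = 1871/390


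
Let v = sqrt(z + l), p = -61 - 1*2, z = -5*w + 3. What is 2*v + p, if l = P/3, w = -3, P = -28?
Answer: -63 + 2*sqrt(78)/3 ≈ -57.112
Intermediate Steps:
z = 18 (z = -5*(-3) + 3 = 15 + 3 = 18)
l = -28/3 ≈ -9.3333
p = -63 (p = -61 - 2 = -63)
v = sqrt(78)/3 (v = sqrt(18 - 28/3) = sqrt(26/3) = sqrt(78)/3 ≈ 2.9439)
2*v + p = 2*(sqrt(78)/3) - 63 = 2*sqrt(78)/3 - 63 = -63 + 2*sqrt(78)/3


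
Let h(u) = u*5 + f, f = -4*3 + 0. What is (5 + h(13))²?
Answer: 3364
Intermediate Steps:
f = -12 (f = -12 + 0 = -12)
h(u) = -12 + 5*u (h(u) = u*5 - 12 = 5*u - 12 = -12 + 5*u)
(5 + h(13))² = (5 + (-12 + 5*13))² = (5 + (-12 + 65))² = (5 + 53)² = 58² = 3364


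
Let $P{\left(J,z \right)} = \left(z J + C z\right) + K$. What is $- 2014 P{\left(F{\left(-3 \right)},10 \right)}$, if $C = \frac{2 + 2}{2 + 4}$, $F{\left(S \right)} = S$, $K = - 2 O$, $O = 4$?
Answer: $\frac{189316}{3} \approx 63105.0$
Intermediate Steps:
$K = -8$ ($K = \left(-2\right) 4 = -8$)
$C = \frac{2}{3}$ ($C = \frac{4}{6} = 4 \cdot \frac{1}{6} = \frac{2}{3} \approx 0.66667$)
$P{\left(J,z \right)} = -8 + \frac{2 z}{3} + J z$ ($P{\left(J,z \right)} = \left(z J + \frac{2 z}{3}\right) - 8 = \left(J z + \frac{2 z}{3}\right) - 8 = \left(\frac{2 z}{3} + J z\right) - 8 = -8 + \frac{2 z}{3} + J z$)
$- 2014 P{\left(F{\left(-3 \right)},10 \right)} = - 2014 \left(-8 + \frac{2}{3} \cdot 10 - 30\right) = - 2014 \left(-8 + \frac{20}{3} - 30\right) = \left(-2014\right) \left(- \frac{94}{3}\right) = \frac{189316}{3}$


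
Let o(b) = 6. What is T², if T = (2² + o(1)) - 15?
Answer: 25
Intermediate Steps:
T = -5 (T = (2² + 6) - 15 = (4 + 6) - 15 = 10 - 15 = -5)
T² = (-5)² = 25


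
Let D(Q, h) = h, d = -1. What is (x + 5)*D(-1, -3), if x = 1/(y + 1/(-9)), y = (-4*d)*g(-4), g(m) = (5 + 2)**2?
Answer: -26472/1763 ≈ -15.015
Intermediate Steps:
g(m) = 49 (g(m) = 7**2 = 49)
y = 196 (y = -4*(-1)*49 = 4*49 = 196)
x = 9/1763 (x = 1/(196 + 1/(-9)) = 1/(196 - 1/9) = 1/(1763/9) = 9/1763 ≈ 0.0051049)
(x + 5)*D(-1, -3) = (9/1763 + 5)*(-3) = (8824/1763)*(-3) = -26472/1763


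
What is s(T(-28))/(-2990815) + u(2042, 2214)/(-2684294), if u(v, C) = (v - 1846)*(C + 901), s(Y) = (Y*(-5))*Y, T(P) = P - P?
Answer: -305270/1342147 ≈ -0.22745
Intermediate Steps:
T(P) = 0
s(Y) = -5*Y² (s(Y) = (-5*Y)*Y = -5*Y²)
u(v, C) = (-1846 + v)*(901 + C)
s(T(-28))/(-2990815) + u(2042, 2214)/(-2684294) = -5*0²/(-2990815) + (-1663246 - 1846*2214 + 901*2042 + 2214*2042)/(-2684294) = -5*0*(-1/2990815) + (-1663246 - 4087044 + 1839842 + 4520988)*(-1/2684294) = 0*(-1/2990815) + 610540*(-1/2684294) = 0 - 305270/1342147 = -305270/1342147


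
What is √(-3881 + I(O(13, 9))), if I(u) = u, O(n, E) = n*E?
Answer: 2*I*√941 ≈ 61.351*I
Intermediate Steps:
O(n, E) = E*n
√(-3881 + I(O(13, 9))) = √(-3881 + 9*13) = √(-3881 + 117) = √(-3764) = 2*I*√941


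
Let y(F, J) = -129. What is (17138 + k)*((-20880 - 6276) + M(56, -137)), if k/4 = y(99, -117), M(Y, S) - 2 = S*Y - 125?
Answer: -580955522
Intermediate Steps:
M(Y, S) = -123 + S*Y (M(Y, S) = 2 + (S*Y - 125) = 2 + (-125 + S*Y) = -123 + S*Y)
k = -516 (k = 4*(-129) = -516)
(17138 + k)*((-20880 - 6276) + M(56, -137)) = (17138 - 516)*((-20880 - 6276) + (-123 - 137*56)) = 16622*(-27156 + (-123 - 7672)) = 16622*(-27156 - 7795) = 16622*(-34951) = -580955522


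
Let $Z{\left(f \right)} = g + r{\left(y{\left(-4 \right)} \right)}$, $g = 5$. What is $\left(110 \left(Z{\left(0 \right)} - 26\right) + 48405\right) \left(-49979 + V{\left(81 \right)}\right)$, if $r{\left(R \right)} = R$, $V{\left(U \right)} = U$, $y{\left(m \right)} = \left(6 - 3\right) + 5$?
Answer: $-2343958550$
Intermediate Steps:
$y{\left(m \right)} = 8$ ($y{\left(m \right)} = 3 + 5 = 8$)
$Z{\left(f \right)} = 13$ ($Z{\left(f \right)} = 5 + 8 = 13$)
$\left(110 \left(Z{\left(0 \right)} - 26\right) + 48405\right) \left(-49979 + V{\left(81 \right)}\right) = \left(110 \left(13 - 26\right) + 48405\right) \left(-49979 + 81\right) = \left(110 \left(-13\right) + 48405\right) \left(-49898\right) = \left(-1430 + 48405\right) \left(-49898\right) = 46975 \left(-49898\right) = -2343958550$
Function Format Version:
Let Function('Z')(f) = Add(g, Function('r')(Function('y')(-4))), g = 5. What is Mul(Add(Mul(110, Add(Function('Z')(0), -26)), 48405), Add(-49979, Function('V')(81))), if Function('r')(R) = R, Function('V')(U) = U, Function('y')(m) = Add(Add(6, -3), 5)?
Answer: -2343958550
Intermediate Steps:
Function('y')(m) = 8 (Function('y')(m) = Add(3, 5) = 8)
Function('Z')(f) = 13 (Function('Z')(f) = Add(5, 8) = 13)
Mul(Add(Mul(110, Add(Function('Z')(0), -26)), 48405), Add(-49979, Function('V')(81))) = Mul(Add(Mul(110, Add(13, -26)), 48405), Add(-49979, 81)) = Mul(Add(Mul(110, -13), 48405), -49898) = Mul(Add(-1430, 48405), -49898) = Mul(46975, -49898) = -2343958550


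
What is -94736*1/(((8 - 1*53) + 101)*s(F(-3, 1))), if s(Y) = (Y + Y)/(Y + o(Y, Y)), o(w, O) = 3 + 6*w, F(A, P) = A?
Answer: -35526/7 ≈ -5075.1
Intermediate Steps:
s(Y) = 2*Y/(3 + 7*Y) (s(Y) = (Y + Y)/(Y + (3 + 6*Y)) = (2*Y)/(3 + 7*Y) = 2*Y/(3 + 7*Y))
-94736*1/(((8 - 1*53) + 101)*s(F(-3, 1))) = -94736*3/((8 - 1*53) + 101) = -94736*3/((8 - 53) + 101) = -94736*3/(-45 + 101) = -94736/(56*(2*(-3)*(-1/18))) = -94736/(56*(⅓)) = -94736/56/3 = -94736*3/56 = -35526/7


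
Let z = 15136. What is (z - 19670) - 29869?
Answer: -34403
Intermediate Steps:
(z - 19670) - 29869 = (15136 - 19670) - 29869 = -4534 - 29869 = -34403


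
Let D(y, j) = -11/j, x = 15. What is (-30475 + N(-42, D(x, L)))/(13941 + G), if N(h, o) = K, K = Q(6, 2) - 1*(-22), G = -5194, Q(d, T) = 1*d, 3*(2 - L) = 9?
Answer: -30447/8747 ≈ -3.4809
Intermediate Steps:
L = -1 (L = 2 - 1/3*9 = 2 - 3 = -1)
Q(d, T) = d
K = 28 (K = 6 - 1*(-22) = 6 + 22 = 28)
N(h, o) = 28
(-30475 + N(-42, D(x, L)))/(13941 + G) = (-30475 + 28)/(13941 - 5194) = -30447/8747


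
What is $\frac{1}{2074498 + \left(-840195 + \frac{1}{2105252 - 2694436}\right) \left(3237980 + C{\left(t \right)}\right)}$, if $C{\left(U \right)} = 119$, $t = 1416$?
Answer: $- \frac{589184}{1602953147607285587} \approx -3.6756 \cdot 10^{-13}$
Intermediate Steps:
$\frac{1}{2074498 + \left(-840195 + \frac{1}{2105252 - 2694436}\right) \left(3237980 + C{\left(t \right)}\right)} = \frac{1}{2074498 + \left(-840195 + \frac{1}{2105252 - 2694436}\right) \left(3237980 + 119\right)} = \frac{1}{2074498 + \left(-840195 + \frac{1}{-589184}\right) 3238099} = \frac{1}{2074498 + \left(-840195 - \frac{1}{589184}\right) 3238099} = \frac{1}{2074498 - \frac{1602954369868315219}{589184}} = \frac{1}{- \frac{1602953147607285587}{589184}} = - \frac{589184}{1602953147607285587}$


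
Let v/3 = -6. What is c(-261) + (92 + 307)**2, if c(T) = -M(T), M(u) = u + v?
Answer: 159480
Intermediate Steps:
v = -18 (v = 3*(-6) = -18)
M(u) = -18 + u (M(u) = u - 18 = -18 + u)
c(T) = 18 - T (c(T) = -(-18 + T) = 18 - T)
c(-261) + (92 + 307)**2 = (18 - 1*(-261)) + (92 + 307)**2 = (18 + 261) + 399**2 = 279 + 159201 = 159480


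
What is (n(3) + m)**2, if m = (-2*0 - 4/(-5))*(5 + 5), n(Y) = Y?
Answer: 121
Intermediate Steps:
m = 8 (m = (0 - 4*(-1/5))*10 = (0 + 4/5)*10 = (4/5)*10 = 8)
(n(3) + m)**2 = (3 + 8)**2 = 11**2 = 121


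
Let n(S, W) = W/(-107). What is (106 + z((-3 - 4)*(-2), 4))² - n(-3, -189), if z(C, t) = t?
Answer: 1294511/107 ≈ 12098.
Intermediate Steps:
n(S, W) = -W/107 (n(S, W) = W*(-1/107) = -W/107)
(106 + z((-3 - 4)*(-2), 4))² - n(-3, -189) = (106 + 4)² - (-1)*(-189)/107 = 110² - 1*189/107 = 12100 - 189/107 = 1294511/107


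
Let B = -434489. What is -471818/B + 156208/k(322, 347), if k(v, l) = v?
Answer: 34011291554/69952729 ≈ 486.20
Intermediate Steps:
-471818/B + 156208/k(322, 347) = -471818/(-434489) + 156208/322 = -471818*(-1/434489) + 156208*(1/322) = 471818/434489 + 78104/161 = 34011291554/69952729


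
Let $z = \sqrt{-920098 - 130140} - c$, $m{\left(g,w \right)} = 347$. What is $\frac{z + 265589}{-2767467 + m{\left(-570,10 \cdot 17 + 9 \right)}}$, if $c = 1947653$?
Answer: $\frac{105129}{172945} - \frac{i \sqrt{1050238}}{2767120} \approx 0.60787 - 0.00037035 i$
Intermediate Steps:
$z = -1947653 + i \sqrt{1050238}$ ($z = \sqrt{-920098 - 130140} - 1947653 = \sqrt{-1050238} - 1947653 = i \sqrt{1050238} - 1947653 = -1947653 + i \sqrt{1050238} \approx -1.9477 \cdot 10^{6} + 1024.8 i$)
$\frac{z + 265589}{-2767467 + m{\left(-570,10 \cdot 17 + 9 \right)}} = \frac{\left(-1947653 + i \sqrt{1050238}\right) + 265589}{-2767467 + 347} = \frac{-1682064 + i \sqrt{1050238}}{-2767120} = \left(-1682064 + i \sqrt{1050238}\right) \left(- \frac{1}{2767120}\right) = \frac{105129}{172945} - \frac{i \sqrt{1050238}}{2767120}$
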